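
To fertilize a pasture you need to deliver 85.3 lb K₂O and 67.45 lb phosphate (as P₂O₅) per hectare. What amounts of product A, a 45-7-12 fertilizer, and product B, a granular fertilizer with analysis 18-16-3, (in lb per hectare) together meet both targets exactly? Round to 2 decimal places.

Let a = lb of product A, b = lb of product B (per hectare).
K₂O: 0.12·a + 0.03·b = 85.3
P₂O₅: 0.07·a + 0.16·b = 67.45
Solving simultaneously: a = 679.795, b = 124.152.

679.80 lb product A, 124.15 lb product B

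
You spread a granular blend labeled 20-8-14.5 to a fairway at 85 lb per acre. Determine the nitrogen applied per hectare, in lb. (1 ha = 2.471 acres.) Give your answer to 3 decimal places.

42.007 lb N per hectare

nitrogen per acre = 85 × 20% = 17 lb.
Convert to per hectare: 17 × 2.471 = 42.007 lb.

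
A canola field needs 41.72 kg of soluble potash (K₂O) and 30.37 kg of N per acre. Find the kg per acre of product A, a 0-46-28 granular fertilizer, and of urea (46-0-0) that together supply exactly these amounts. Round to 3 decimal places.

149.000 kg product A, 66.022 kg urea

Let a = kg of product A, b = kg of urea (per acre).
K₂O: 0.28·a + 0·b = 41.72
N: 0·a + 0.46·b = 30.37
Solving simultaneously: a = 149, b = 66.0217.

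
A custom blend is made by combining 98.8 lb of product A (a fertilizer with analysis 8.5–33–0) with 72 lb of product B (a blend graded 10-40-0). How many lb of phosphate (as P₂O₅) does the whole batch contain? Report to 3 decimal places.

61.404 lb P₂O₅

P₂O₅ mass = 33%×98.8 + 40%×72 = 61.404 lb.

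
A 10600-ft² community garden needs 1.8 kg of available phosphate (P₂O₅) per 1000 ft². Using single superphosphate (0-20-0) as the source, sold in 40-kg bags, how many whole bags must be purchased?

3 bags

Product per 1000 ft² = 1.8 / 20% = 9 kg.
Total product = 9 × 10600 / 1000 = 95.4 kg.
Bags = ⌈95.4 / 40⌉ = 3.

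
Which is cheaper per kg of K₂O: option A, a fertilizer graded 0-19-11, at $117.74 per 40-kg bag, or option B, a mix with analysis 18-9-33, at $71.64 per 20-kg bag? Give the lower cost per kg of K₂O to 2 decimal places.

option A: K₂O per bag = 40 × 11% = 4.4 kg; cost = 117.74 / 4.4 = $26.7591/kg K₂O.
option B: K₂O per bag = 20 × 33% = 6.6 kg; cost = 71.64 / 6.6 = $10.8545/kg K₂O.
option B is cheaper.

$10.85 per kg K₂O (option B)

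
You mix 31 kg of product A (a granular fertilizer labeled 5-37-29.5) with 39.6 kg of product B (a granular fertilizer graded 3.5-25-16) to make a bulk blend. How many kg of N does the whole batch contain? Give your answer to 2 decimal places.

2.94 kg N

N mass = 5%×31 + 3.5%×39.6 = 2.936 kg.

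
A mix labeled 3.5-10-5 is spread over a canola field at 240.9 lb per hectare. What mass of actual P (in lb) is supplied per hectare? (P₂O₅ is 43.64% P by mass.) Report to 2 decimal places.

P₂O₅ per hectare = 240.9 × 10% = 24.09 lb.
Elemental P = 24.09 × 0.4364 = 10.5129 lb per hectare.

10.51 lb P per hectare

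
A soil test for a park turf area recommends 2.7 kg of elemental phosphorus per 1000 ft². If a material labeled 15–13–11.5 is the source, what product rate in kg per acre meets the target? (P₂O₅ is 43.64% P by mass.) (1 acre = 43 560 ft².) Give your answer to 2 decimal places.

2073.12 kg of product per acre

As P₂O₅: 2.7 / 0.4364 = 6.18698 kg per 1000 ft².
Product per 1000 ft² = 6.18698 / 13% = 47.5922 kg.
Convert to per acre: 47.5922 × 43.56 = 2073.116 kg.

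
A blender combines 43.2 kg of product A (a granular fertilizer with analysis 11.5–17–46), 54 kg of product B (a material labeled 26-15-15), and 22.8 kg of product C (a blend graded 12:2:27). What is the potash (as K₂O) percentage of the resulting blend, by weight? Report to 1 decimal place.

Total mass = 43.2 + 54 + 22.8 = 120 kg.
K₂O mass = 46%×43.2 + 15%×54 + 27%×22.8 = 34.128 kg.
% K₂O = 34.128 / 120 = 28.44%.

28.4% K₂O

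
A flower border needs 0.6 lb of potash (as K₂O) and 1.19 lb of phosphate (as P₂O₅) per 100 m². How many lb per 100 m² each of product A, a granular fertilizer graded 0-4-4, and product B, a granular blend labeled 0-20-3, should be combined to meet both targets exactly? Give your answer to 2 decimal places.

Let a = lb of product A, b = lb of product B (per 100 m²).
K₂O: 0.04·a + 0.03·b = 0.6
P₂O₅: 0.04·a + 0.2·b = 1.19
Solving simultaneously: a = 12.3971, b = 3.47059.

12.40 lb product A, 3.47 lb product B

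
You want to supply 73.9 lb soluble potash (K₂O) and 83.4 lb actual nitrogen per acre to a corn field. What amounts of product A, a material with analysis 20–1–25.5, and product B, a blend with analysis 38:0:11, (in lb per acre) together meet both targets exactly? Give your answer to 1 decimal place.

Let a = lb of product A, b = lb of product B (per acre).
K₂O: 0.255·a + 0.11·b = 73.9
N: 0.2·a + 0.38·b = 83.4
Solving simultaneously: a = 252.443, b = 86.6088.

252.4 lb product A, 86.6 lb product B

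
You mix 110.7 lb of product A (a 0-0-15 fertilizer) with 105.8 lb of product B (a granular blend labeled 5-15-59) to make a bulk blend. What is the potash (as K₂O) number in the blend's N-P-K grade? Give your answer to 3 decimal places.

Total mass = 110.7 + 105.8 = 216.5 lb.
K₂O mass = 15%×110.7 + 59%×105.8 = 79.027 lb.
% K₂O = 79.027 / 216.5 = 36.5021%.

36.502% K₂O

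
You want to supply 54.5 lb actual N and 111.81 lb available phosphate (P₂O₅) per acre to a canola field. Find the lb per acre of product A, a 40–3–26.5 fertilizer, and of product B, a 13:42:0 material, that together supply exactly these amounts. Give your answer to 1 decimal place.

Let a = lb of product A, b = lb of product B (per acre).
N: 0.4·a + 0.13·b = 54.5
P₂O₅: 0.03·a + 0.42·b = 111.81
Eliminate b: (row1) − 0.13/0.42·(row2) → 0.390714·a = 19.8921, so a = 50.9122.
Then b = (111.81 − 0.03·50.9122) / 0.42 = 262.578.

50.9 lb product A, 262.6 lb product B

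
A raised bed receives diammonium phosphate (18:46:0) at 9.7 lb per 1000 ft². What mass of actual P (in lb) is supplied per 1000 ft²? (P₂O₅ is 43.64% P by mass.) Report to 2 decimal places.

1.95 lb P per thousand sq ft

P₂O₅ per 1000 ft² = 9.7 × 46% = 4.462 lb.
Elemental P = 4.462 × 0.4364 = 1.94722 lb per 1000 ft².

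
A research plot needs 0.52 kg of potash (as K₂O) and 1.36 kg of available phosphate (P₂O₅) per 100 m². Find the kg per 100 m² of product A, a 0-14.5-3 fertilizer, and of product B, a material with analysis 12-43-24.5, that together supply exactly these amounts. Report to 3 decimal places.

4.844 kg product A, 1.529 kg product B

With a, b = kg per 100 m² of product A and product B:
K₂O: 0.03·a + 0.245·b = 0.52
P₂O₅: 0.145·a + 0.43·b = 1.36
Eliminate a: (row1) − 0.03/0.145·(row2) → 0.156034·b = 0.238621, so b = 1.52928.
Back-substitute: a = (0.52 − 0.245·1.52928) / 0.03 = 4.8442.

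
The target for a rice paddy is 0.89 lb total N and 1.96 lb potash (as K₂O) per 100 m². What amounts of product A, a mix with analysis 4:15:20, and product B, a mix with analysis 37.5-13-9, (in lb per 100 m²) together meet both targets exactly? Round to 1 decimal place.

Per-100 m² balance (a = product A, b = product B):
N: 0.04·a + 0.375·b = 0.89
K₂O: 0.2·a + 0.09·b = 1.96
Eliminate a: (row1) − 0.04/0.2·(row2) → 0.357·b = 0.498, so b = 1.39496.
Back-substitute: a = (0.89 − 0.375·1.39496) / 0.04 = 9.17227.

9.2 lb product A, 1.4 lb product B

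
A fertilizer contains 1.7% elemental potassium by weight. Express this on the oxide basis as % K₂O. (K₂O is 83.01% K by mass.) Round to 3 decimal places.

%K₂O = 1.7 / 0.8301 = 2.04795%.

2.048% K₂O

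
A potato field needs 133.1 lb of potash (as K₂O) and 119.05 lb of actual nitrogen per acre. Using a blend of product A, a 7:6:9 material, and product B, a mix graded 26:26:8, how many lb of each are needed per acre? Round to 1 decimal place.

1409.1 lb product A, 78.5 lb product B

Per-acre balance (a = product A, b = product B):
K₂O: 0.09·a + 0.08·b = 133.1
N: 0.07·a + 0.26·b = 119.05
Eliminate b: (row1) − 0.08/0.26·(row2) → 0.0684615·a = 96.4692, so a = 1409.101.
Then b = (119.05 − 0.07·1409.101) / 0.26 = 78.5112.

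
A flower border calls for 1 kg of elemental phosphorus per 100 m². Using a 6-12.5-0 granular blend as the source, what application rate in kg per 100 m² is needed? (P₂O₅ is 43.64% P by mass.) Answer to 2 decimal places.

18.33 kg of product per hundred sq m

As P₂O₅: 1 / 0.4364 = 2.29148 kg per 100 m².
Product per 100 m² = 2.29148 / 12.5% = 18.3318 kg.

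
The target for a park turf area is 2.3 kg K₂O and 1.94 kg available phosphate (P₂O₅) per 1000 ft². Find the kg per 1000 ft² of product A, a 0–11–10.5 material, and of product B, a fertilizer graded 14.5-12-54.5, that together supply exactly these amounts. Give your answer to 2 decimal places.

Let a = kg of product A, b = kg of product B (per 1000 ft²).
K₂O: 0.105·a + 0.545·b = 2.3
P₂O₅: 0.11·a + 0.12·b = 1.94
Solving simultaneously: a = 16.5005, b = 1.04118.

16.50 kg product A, 1.04 kg product B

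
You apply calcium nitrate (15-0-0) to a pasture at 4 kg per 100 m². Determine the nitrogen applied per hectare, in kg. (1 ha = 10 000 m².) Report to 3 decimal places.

60.000 kg N per hectare

nitrogen per 100 m² = 4 × 15% = 0.6 kg.
Convert to per hectare: 0.6 × 100 = 60 kg.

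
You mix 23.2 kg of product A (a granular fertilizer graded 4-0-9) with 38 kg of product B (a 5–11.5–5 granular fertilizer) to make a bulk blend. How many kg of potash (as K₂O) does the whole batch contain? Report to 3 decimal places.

K₂O mass = 9%×23.2 + 5%×38 = 3.988 kg.

3.988 kg K₂O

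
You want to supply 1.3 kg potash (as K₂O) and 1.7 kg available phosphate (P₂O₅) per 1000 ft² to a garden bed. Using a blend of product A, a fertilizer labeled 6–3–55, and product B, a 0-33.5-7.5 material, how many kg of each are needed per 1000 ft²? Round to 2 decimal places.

Let a = kg of product A, b = kg of product B (per 1000 ft²).
K₂O: 0.55·a + 0.075·b = 1.3
P₂O₅: 0.03·a + 0.335·b = 1.7
Eliminate a: (row1) − 0.55/0.03·(row2) → -6.06667·b = -29.8667, so b = 4.92308.
Back-substitute: a = (1.3 − 0.075·4.92308) / 0.55 = 1.69231.

1.69 kg product A, 4.92 kg product B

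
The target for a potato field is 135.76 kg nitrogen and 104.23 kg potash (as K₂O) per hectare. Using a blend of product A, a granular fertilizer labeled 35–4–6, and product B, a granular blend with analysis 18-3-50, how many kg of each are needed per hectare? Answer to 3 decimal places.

Per-hectare balance (a = product A, b = product B):
N: 0.35·a + 0.18·b = 135.76
K₂O: 0.06·a + 0.5·b = 104.23
Solving simultaneously: a = 299.1389, b = 172.5633.

299.139 kg product A, 172.563 kg product B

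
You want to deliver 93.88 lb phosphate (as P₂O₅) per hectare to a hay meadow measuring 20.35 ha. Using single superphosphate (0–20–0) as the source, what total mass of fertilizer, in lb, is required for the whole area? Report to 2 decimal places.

9552.29 lb

Product per hectare = 93.88 / 20% = 469.4 lb.
Total product = 469.4 × 20.35 = 9552.29 lb.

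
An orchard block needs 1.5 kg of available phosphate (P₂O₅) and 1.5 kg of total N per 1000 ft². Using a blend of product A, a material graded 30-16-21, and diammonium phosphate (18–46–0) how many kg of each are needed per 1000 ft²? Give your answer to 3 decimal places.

3.846 kg product A, 1.923 kg diammonium phosphate

Let a = kg of product A, b = kg of diammonium phosphate (per 1000 ft²).
P₂O₅: 0.16·a + 0.46·b = 1.5
N: 0.3·a + 0.18·b = 1.5
From row1: a = (1.5 − 0.46·b) / 0.16.
Into row2: 0.3·(1.5 − 0.46·b)/0.16 + 0.18·b = 1.5 → b = 1.92308, a = 3.84615.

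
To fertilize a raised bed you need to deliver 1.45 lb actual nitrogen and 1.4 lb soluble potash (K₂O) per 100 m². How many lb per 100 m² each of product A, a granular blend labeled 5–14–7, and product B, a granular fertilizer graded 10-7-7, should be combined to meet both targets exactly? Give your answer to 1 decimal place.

11.0 lb product A, 9.0 lb product B

Let a = lb of product A, b = lb of product B (per 100 m²).
N: 0.05·a + 0.1·b = 1.45
K₂O: 0.07·a + 0.07·b = 1.4
From row1: a = (1.45 − 0.1·b) / 0.05.
Into row2: 0.07·(1.45 − 0.1·b)/0.05 + 0.07·b = 1.4 → b = 9, a = 11.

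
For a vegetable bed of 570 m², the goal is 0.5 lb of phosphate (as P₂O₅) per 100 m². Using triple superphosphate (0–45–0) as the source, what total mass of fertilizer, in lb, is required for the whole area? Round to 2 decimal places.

Product per 100 m² = 0.5 / 45% = 1.11111 lb.
Total product = 1.11111 × 570 / 100 = 6.33333 lb.

6.33 lb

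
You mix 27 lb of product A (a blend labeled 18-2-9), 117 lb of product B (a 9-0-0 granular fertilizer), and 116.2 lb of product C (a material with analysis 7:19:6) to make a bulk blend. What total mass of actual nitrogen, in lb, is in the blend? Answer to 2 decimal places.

23.52 lb N

N mass = 18%×27 + 9%×117 + 7%×116.2 = 23.524 lb.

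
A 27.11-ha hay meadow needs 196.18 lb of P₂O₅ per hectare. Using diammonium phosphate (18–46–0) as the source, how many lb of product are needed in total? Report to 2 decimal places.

Product per hectare = 196.18 / 46% = 426.478 lb.
Total product = 426.478 × 27.11 = 11561.826 lb.

11561.83 lb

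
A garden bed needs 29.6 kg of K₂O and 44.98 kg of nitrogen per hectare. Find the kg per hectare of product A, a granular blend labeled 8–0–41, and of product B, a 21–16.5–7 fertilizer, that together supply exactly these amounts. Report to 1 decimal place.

With a, b = kg per hectare of product A and product B:
K₂O: 0.41·a + 0.07·b = 29.6
N: 0.08·a + 0.21·b = 44.98
Solving simultaneously: a = 38.1043, b = 199.675.

38.1 kg product A, 199.7 kg product B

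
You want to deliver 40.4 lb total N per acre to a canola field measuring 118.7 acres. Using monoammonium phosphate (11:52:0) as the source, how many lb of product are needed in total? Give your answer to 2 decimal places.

Product per acre = 40.4 / 11% = 367.273 lb.
Total product = 367.273 × 118.7 = 43595.273 lb.

43595.27 lb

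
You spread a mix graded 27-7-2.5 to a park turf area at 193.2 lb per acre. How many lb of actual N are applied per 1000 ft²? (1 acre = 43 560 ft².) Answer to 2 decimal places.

nitrogen per acre = 193.2 × 27% = 52.164 lb.
Convert to per 1000 ft²: 52.164 × 0.0229568 = 1.19752 lb.

1.20 lb N per thousand sq ft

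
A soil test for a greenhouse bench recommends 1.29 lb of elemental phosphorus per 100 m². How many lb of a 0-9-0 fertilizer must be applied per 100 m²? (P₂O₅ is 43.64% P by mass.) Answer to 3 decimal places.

As P₂O₅: 1.29 / 0.4364 = 2.956 lb per 100 m².
Product per 100 m² = 2.956 / 9% = 32.84449 lb.

32.844 lb of product per hundred sq m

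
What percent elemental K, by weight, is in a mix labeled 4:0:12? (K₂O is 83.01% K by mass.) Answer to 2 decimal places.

%K = 12 × 0.8301 = 9.9612%.

9.96% K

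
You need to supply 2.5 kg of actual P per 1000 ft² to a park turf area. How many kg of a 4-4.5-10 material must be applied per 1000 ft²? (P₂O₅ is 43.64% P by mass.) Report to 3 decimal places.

127.304 kg of product per thousand sq ft

As P₂O₅: 2.5 / 0.4364 = 5.72869 kg per 1000 ft².
Product per 1000 ft² = 5.72869 / 4.5% = 127.3042 kg.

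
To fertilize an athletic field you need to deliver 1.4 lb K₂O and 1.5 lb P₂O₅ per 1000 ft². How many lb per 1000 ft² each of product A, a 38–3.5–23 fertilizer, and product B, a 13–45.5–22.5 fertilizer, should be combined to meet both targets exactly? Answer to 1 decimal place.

3.1 lb product A, 3.1 lb product B

With a, b = lb per 1000 ft² of product A and product B:
K₂O: 0.23·a + 0.225·b = 1.4
P₂O₅: 0.035·a + 0.455·b = 1.5
Solving simultaneously: a = 3.09481, b = 3.05864.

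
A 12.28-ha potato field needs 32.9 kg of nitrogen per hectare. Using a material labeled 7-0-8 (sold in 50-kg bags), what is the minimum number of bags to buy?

116 bags

Product per hectare = 32.9 / 7% = 470 kg.
Total product = 470 × 12.28 = 5771.6 kg.
Bags = ⌈5771.6 / 50⌉ = 116.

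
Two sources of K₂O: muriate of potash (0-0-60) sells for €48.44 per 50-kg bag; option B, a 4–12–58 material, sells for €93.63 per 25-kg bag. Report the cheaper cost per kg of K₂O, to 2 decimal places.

muriate of potash: K₂O per bag = 50 × 60% = 30 kg; cost = 48.44 / 30 = €1.6147/kg K₂O.
option B: K₂O per bag = 25 × 58% = 14.5 kg; cost = 93.63 / 14.5 = €6.4572/kg K₂O.
muriate of potash is cheaper.

€1.61 per kg K₂O (muriate of potash)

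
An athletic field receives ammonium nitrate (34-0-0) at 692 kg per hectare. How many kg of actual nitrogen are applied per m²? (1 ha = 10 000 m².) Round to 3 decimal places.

nitrogen per hectare = 692 × 34% = 235.28 kg.
Convert to per m²: 235.28 × 0.0001 = 0.023528 kg.

0.024 kg N per sq m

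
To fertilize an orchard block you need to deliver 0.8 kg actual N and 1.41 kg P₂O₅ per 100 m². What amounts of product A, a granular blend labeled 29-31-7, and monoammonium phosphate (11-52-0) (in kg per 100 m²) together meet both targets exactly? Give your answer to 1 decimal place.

2.2 kg product A, 1.4 kg monoammonium phosphate

Per-100 m² balance (a = product A, b = monoammonium phosphate):
N: 0.29·a + 0.11·b = 0.8
P₂O₅: 0.31·a + 0.52·b = 1.41
Solving simultaneously: a = 2.23565, b = 1.37875.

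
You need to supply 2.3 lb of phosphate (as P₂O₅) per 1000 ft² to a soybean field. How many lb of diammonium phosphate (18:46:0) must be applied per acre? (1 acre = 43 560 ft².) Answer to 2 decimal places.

217.80 lb of product per acre

Product per 1000 ft² = 2.3 / 46% = 5 lb.
Convert to per acre: 5 × 43.56 = 217.8 lb.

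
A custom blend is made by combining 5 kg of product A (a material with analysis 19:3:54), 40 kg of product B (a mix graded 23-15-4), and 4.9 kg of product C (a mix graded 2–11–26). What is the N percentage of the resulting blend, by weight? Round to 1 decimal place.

20.5% N

Total mass = 5 + 40 + 4.9 = 49.9 kg.
N mass = 19%×5 + 23%×40 + 2%×4.9 = 10.248 kg.
% N = 10.248 / 49.9 = 20.5371%.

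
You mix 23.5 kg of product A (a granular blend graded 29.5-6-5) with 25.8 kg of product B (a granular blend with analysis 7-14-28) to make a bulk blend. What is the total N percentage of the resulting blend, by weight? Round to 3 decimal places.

17.725% N

Total mass = 23.5 + 25.8 = 49.3 kg.
N mass = 29.5%×23.5 + 7%×25.8 = 8.7385 kg.
% N = 8.7385 / 49.3 = 17.7252%.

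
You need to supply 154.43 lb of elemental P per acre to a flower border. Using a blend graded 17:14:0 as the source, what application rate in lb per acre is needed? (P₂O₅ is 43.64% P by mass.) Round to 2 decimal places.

As P₂O₅: 154.43 / 0.4364 = 353.873 lb per acre.
Product per acre = 353.873 / 14% = 2527.661 lb.

2527.66 lb of product per acre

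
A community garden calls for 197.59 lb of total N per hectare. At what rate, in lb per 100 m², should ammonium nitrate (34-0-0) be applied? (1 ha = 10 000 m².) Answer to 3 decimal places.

Product per hectare = 197.59 / 34% = 581.147 lb.
Convert to per 100 m²: 581.147 × 0.01 = 5.81147 lb.

5.811 lb of product per hundred sq m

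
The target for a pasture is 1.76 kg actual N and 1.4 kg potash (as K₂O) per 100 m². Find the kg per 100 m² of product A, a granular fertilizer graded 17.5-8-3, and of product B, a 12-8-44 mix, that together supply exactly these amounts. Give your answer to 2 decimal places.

8.26 kg product A, 2.62 kg product B

With a, b = kg per 100 m² of product A and product B:
N: 0.175·a + 0.12·b = 1.76
K₂O: 0.03·a + 0.44·b = 1.4
Eliminate b: (row1) − 0.12/0.44·(row2) → 0.166818·a = 1.37818, so a = 8.26158.
Then b = (1.4 − 0.03·8.26158) / 0.44 = 2.61853.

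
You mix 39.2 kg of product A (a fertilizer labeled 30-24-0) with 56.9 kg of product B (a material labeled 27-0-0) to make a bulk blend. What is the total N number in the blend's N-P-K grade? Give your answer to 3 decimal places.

Total mass = 39.2 + 56.9 = 96.1 kg.
N mass = 30%×39.2 + 27%×56.9 = 27.123 kg.
% N = 27.123 / 96.1 = 28.2237%.

28.224% N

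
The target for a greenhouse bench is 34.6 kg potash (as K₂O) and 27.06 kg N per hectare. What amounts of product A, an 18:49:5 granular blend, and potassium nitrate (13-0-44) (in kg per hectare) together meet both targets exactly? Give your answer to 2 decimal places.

101.90 kg product A, 67.06 kg potassium nitrate

Let a = kg of product A, b = kg of potassium nitrate (per hectare).
K₂O: 0.05·a + 0.44·b = 34.6
N: 0.18·a + 0.13·b = 27.06
Solving simultaneously: a = 101.904, b = 67.0564.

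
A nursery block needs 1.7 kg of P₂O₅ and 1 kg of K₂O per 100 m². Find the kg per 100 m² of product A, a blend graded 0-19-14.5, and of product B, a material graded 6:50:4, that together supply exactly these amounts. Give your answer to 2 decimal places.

With a, b = kg per 100 m² of product A and product B:
P₂O₅: 0.19·a + 0.5·b = 1.7
K₂O: 0.145·a + 0.04·b = 1
From row1: a = (1.7 − 0.5·b) / 0.19.
Into row2: 0.145·(1.7 − 0.5·b)/0.19 + 0.04·b = 1 → b = 0.87057, a = 6.65639.

6.66 kg product A, 0.87 kg product B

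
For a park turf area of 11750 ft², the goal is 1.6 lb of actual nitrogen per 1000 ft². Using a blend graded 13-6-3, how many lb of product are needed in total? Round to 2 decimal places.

Product per 1000 ft² = 1.6 / 13% = 12.3077 lb.
Total product = 12.3077 × 11750 / 1000 = 144.615 lb.

144.62 lb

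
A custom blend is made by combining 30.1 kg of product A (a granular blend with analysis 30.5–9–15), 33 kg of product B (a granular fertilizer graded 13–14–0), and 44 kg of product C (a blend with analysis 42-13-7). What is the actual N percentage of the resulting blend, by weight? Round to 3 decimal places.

29.832% N

Total mass = 30.1 + 33 + 44 = 107.1 kg.
N mass = 30.5%×30.1 + 13%×33 + 42%×44 = 31.9505 kg.
% N = 31.9505 / 107.1 = 29.8324%.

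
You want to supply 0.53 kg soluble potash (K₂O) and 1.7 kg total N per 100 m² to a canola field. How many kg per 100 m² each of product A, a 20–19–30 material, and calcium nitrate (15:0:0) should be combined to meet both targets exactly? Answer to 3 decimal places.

With a, b = kg per 100 m² of product A and calcium nitrate:
K₂O: 0.3·a + 0·b = 0.53
N: 0.2·a + 0.15·b = 1.7
Eliminate a: (row1) − 0.3/0.2·(row2) → -0.225·b = -2.02, so b = 8.97778.
Back-substitute: a = (0.53 − 0·8.97778) / 0.3 = 1.76667.

1.767 kg product A, 8.978 kg calcium nitrate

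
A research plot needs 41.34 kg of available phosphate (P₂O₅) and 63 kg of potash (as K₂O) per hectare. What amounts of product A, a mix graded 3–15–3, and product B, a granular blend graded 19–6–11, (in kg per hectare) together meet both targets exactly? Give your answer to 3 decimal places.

52.204 kg product A, 558.490 kg product B

Per-hectare balance (a = product A, b = product B):
P₂O₅: 0.15·a + 0.06·b = 41.34
K₂O: 0.03·a + 0.11·b = 63
Solving simultaneously: a = 52.2041, b = 558.4898.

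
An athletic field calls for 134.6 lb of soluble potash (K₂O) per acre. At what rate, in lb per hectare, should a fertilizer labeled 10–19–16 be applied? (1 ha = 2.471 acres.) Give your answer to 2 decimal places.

2078.73 lb of product per hectare

Product per acre = 134.6 / 16% = 841.25 lb.
Convert to per hectare: 841.25 × 2.471 = 2078.729 lb.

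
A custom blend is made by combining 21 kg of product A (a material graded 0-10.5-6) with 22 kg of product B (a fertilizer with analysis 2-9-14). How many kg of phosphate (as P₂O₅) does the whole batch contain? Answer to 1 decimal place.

4.2 kg P₂O₅

P₂O₅ mass = 10.5%×21 + 9%×22 = 4.185 kg.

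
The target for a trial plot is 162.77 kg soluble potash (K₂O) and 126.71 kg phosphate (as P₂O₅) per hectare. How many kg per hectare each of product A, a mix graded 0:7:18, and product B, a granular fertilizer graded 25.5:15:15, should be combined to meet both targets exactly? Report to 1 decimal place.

Per-hectare balance (a = product A, b = product B):
K₂O: 0.18·a + 0.15·b = 162.77
P₂O₅: 0.07·a + 0.15·b = 126.71
Eliminate a: (row1) − 0.18/0.07·(row2) → -0.235714·b = -163.056, so b = 691.752.
Back-substitute: a = (162.77 − 0.15·691.752) / 0.18 = 327.818.

327.8 kg product A, 691.8 kg product B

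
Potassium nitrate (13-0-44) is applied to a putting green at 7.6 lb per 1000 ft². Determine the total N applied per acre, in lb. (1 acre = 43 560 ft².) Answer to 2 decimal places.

nitrogen per 1000 ft² = 7.6 × 13% = 0.988 lb.
Convert to per acre: 0.988 × 43.56 = 43.0373 lb.

43.04 lb N per acre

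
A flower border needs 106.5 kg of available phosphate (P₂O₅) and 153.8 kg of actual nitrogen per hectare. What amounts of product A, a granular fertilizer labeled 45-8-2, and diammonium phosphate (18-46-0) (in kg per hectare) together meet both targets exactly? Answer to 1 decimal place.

Let a = kg of product A, b = kg of diammonium phosphate (per hectare).
P₂O₅: 0.08·a + 0.46·b = 106.5
N: 0.45·a + 0.18·b = 153.8
From row1: a = (106.5 − 0.46·b) / 0.08.
Into row2: 0.45·(106.5 − 0.46·b)/0.08 + 0.18·b = 153.8 → b = 184.948, a = 267.799.

267.8 kg product A, 184.9 kg diammonium phosphate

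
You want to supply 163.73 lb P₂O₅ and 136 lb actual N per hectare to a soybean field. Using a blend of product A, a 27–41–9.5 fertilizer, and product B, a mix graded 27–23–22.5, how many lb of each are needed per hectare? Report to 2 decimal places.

With a, b = lb per hectare of product A and product B:
P₂O₅: 0.41·a + 0.23·b = 163.73
N: 0.27·a + 0.27·b = 136
Eliminate b: (row1) − 0.23/0.27·(row2) → 0.18·a = 47.8781, so a = 265.9897.
Then b = (136 − 0.27·265.9897) / 0.27 = 237.714.

265.99 lb product A, 237.71 lb product B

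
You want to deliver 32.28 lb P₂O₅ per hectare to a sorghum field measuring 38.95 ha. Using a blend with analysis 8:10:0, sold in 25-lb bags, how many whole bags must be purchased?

503 bags

Product per hectare = 32.28 / 10% = 322.8 lb.
Total product = 322.8 × 38.95 = 12573.1 lb.
Bags = ⌈12573.1 / 25⌉ = 503.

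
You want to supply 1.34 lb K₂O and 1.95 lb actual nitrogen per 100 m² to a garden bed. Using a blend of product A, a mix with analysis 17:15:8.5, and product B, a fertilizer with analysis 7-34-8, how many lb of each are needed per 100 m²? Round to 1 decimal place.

8.1 lb product A, 8.1 lb product B

With a, b = lb per 100 m² of product A and product B:
K₂O: 0.085·a + 0.08·b = 1.34
N: 0.17·a + 0.07·b = 1.95
Eliminate b: (row1) − 0.08/0.07·(row2) → -0.109286·a = -0.888571, so a = 8.13072.
Then b = (1.95 − 0.17·8.13072) / 0.07 = 8.11111.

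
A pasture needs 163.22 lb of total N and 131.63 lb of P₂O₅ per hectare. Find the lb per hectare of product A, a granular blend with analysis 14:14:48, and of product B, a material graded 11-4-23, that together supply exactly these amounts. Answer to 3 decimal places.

811.276 lb product A, 451.286 lb product B

Per-hectare balance (a = product A, b = product B):
N: 0.14·a + 0.11·b = 163.22
P₂O₅: 0.14·a + 0.04·b = 131.63
From row1: a = (163.22 − 0.11·b) / 0.14.
Into row2: 0.14·(163.22 − 0.11·b)/0.14 + 0.04·b = 131.63 → b = 451.2857, a = 811.2755.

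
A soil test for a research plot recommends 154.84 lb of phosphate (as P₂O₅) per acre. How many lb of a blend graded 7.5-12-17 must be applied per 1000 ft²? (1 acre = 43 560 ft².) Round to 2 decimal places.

29.62 lb of product per thousand sq ft

Product per acre = 154.84 / 12% = 1290.33 lb.
Convert to per 1000 ft²: 1290.33 × 0.0229568 = 29.622 lb.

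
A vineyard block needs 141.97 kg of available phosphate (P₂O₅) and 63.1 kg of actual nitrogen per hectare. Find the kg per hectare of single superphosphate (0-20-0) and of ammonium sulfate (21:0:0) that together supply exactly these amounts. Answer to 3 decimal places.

709.850 kg single superphosphate, 300.476 kg ammonium sulfate

Let a = kg of single superphosphate, b = kg of ammonium sulfate (per hectare).
P₂O₅: 0.2·a + 0·b = 141.97
N: 0·a + 0.21·b = 63.1
Solving simultaneously: a = 709.85, b = 300.4762.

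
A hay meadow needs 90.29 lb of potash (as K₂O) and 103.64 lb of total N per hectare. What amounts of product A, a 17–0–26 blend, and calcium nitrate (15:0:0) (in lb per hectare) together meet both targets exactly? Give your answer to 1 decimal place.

347.3 lb product A, 297.4 lb calcium nitrate

Per-hectare balance (a = product A, b = calcium nitrate):
K₂O: 0.26·a + 0·b = 90.29
N: 0.17·a + 0.15·b = 103.64
Eliminate a: (row1) − 0.26/0.17·(row2) → -0.229412·b = -68.2182, so b = 297.362.
Back-substitute: a = (90.29 − 0·297.362) / 0.26 = 347.269.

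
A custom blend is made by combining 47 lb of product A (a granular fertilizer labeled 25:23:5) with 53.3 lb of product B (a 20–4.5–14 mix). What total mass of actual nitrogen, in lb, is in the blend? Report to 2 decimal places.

22.41 lb N

N mass = 25%×47 + 20%×53.3 = 22.41 lb.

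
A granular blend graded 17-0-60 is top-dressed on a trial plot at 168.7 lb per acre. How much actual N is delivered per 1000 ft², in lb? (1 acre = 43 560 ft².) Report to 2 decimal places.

0.66 lb N per thousand sq ft

nitrogen per acre = 168.7 × 17% = 28.679 lb.
Convert to per 1000 ft²: 28.679 × 0.0229568 = 0.658379 lb.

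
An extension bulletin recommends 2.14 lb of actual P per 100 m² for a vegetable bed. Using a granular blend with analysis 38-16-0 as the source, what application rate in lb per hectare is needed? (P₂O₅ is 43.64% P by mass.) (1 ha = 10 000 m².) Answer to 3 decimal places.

As P₂O₅: 2.14 / 0.4364 = 4.90376 lb per 100 m².
Product per 100 m² = 4.90376 / 16% = 30.6485 lb.
Convert to per hectare: 30.6485 × 100 = 3064.8488 lb.

3064.849 lb of product per hectare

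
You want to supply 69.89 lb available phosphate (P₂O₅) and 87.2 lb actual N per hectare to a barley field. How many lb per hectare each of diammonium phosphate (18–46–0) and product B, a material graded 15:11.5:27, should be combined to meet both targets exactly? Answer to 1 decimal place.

With a, b = lb per hectare of diammonium phosphate and product B:
P₂O₅: 0.46·a + 0.115·b = 69.89
N: 0.18·a + 0.15·b = 87.2
Eliminate b: (row1) − 0.115/0.15·(row2) → 0.322·a = 3.03667, so a = 9.43064.
Then b = (87.2 − 0.18·9.43064) / 0.15 = 570.017.

9.4 lb diammonium phosphate, 570.0 lb product B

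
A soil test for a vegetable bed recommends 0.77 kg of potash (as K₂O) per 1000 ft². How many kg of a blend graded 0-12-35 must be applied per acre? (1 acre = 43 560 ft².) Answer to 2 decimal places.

95.83 kg of product per acre

Product per 1000 ft² = 0.77 / 35% = 2.2 kg.
Convert to per acre: 2.2 × 43.56 = 95.832 kg.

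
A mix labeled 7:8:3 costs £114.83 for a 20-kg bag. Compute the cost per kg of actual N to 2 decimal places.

£82.02 per kg N

N in bag = 20 × 7% = 1.4 kg.
Cost per kg N = £114.83 / 1.4 = £82.0214.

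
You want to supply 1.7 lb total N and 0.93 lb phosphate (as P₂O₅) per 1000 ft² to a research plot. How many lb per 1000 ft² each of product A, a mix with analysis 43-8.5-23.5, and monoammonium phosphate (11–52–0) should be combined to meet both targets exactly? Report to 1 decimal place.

3.6 lb product A, 1.2 lb monoammonium phosphate

Let a = lb of product A, b = lb of monoammonium phosphate (per 1000 ft²).
N: 0.43·a + 0.11·b = 1.7
P₂O₅: 0.085·a + 0.52·b = 0.93
From row1: a = (1.7 − 0.11·b) / 0.43.
Into row2: 0.085·(1.7 − 0.11·b)/0.43 + 0.52·b = 0.93 → b = 1.19207, a = 3.64854.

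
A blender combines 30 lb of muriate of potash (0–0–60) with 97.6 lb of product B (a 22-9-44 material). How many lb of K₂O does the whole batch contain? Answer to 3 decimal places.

60.944 lb K₂O

K₂O mass = 60%×30 + 44%×97.6 = 60.944 lb.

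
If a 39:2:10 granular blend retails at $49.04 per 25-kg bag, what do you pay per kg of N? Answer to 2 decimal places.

N in bag = 25 × 39% = 9.75 kg.
Cost per kg N = $49.04 / 9.75 = $5.0297.

$5.03 per kg N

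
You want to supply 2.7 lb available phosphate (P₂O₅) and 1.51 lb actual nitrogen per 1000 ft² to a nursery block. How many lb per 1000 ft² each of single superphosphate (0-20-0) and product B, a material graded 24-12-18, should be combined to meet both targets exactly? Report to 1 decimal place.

9.7 lb single superphosphate, 6.3 lb product B

Per-1000 ft² balance (a = single superphosphate, b = product B):
P₂O₅: 0.2·a + 0.12·b = 2.7
N: 0·a + 0.24·b = 1.51
Solving simultaneously: a = 9.725, b = 6.29167.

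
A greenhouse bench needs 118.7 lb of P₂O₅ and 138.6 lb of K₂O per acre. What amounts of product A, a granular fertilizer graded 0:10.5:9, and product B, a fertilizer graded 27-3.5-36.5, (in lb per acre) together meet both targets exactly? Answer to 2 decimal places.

Let a = lb of product A, b = lb of product B (per acre).
P₂O₅: 0.105·a + 0.035·b = 118.7
K₂O: 0.09·a + 0.365·b = 138.6
Solving simultaneously: a = 1093.802, b = 110.021.

1093.80 lb product A, 110.02 lb product B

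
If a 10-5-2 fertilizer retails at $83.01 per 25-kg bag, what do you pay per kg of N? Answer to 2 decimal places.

$33.20 per kg N

N in bag = 25 × 10% = 2.5 kg.
Cost per kg N = $83.01 / 2.5 = $33.2040.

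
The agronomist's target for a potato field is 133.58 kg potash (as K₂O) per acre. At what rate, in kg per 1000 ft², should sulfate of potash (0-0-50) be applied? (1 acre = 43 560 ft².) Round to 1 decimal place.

6.1 kg of product per thousand sq ft

Product per acre = 133.58 / 50% = 267.16 kg.
Convert to per 1000 ft²: 267.16 × 0.0229568 = 6.13315 kg.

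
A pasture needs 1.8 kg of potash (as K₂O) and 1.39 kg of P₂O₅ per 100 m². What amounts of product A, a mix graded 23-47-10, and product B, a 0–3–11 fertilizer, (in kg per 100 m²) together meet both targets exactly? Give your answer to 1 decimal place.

2.0 kg product A, 14.5 kg product B

Per-100 m² balance (a = product A, b = product B):
K₂O: 0.1·a + 0.11·b = 1.8
P₂O₅: 0.47·a + 0.03·b = 1.39
Eliminate a: (row1) − 0.1/0.47·(row2) → 0.103617·b = 1.50426, so b = 14.5175.
Back-substitute: a = (1.8 − 0.11·14.5175) / 0.1 = 2.0308.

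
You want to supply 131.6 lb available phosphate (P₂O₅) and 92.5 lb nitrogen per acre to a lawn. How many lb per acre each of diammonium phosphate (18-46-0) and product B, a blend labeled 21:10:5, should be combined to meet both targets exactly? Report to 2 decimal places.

233.92 lb diammonium phosphate, 239.97 lb product B

Per-acre balance (a = diammonium phosphate, b = product B):
P₂O₅: 0.46·a + 0.1·b = 131.6
N: 0.18·a + 0.21·b = 92.5
Eliminate a: (row1) − 0.46/0.18·(row2) → -0.436667·b = -104.789, so b = 239.9746.
Back-substitute: a = (131.6 − 0.1·239.9746) / 0.46 = 233.919.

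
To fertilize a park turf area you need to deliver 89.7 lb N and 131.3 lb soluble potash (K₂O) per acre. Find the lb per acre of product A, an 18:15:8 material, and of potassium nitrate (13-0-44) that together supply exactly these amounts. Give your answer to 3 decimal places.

325.567 lb product A, 239.215 lb potassium nitrate

With a, b = lb per acre of product A and potassium nitrate:
N: 0.18·a + 0.13·b = 89.7
K₂O: 0.08·a + 0.44·b = 131.3
Eliminate b: (row1) − 0.13/0.44·(row2) → 0.156364·a = 50.9068, so a = 325.5669.
Then b = (131.3 − 0.08·325.5669) / 0.44 = 239.2151.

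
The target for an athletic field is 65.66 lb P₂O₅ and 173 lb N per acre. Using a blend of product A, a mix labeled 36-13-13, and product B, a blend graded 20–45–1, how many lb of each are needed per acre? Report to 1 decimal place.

475.9 lb product A, 8.4 lb product B

Let a = lb of product A, b = lb of product B (per acre).
P₂O₅: 0.13·a + 0.45·b = 65.66
N: 0.36·a + 0.2·b = 173
Solving simultaneously: a = 475.868, b = 8.43824.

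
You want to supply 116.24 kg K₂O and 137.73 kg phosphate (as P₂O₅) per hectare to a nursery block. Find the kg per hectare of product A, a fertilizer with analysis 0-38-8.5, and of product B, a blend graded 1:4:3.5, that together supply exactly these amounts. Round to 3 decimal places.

17.268 kg product A, 3279.207 kg product B

With a, b = kg per hectare of product A and product B:
K₂O: 0.085·a + 0.035·b = 116.24
P₂O₅: 0.38·a + 0.04·b = 137.73
From row1: a = (116.24 − 0.035·b) / 0.085.
Into row2: 0.38·(116.24 − 0.035·b)/0.085 + 0.04·b = 137.73 → b = 3279.2071, a = 17.2677.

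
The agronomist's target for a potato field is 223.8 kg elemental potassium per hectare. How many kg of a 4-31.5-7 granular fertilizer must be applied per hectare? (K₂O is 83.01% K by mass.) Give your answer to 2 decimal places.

As K₂O: 223.8 / 0.8301 = 269.606 kg per hectare.
Product per hectare = 269.606 / 7% = 3851.515 kg.

3851.52 kg of product per hectare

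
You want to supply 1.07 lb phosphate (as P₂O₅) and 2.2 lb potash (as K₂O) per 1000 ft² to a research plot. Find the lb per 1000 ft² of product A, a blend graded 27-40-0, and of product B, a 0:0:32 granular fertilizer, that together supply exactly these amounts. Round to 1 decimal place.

With a, b = lb per 1000 ft² of product A and product B:
P₂O₅: 0.4·a + 0·b = 1.07
K₂O: 0·a + 0.32·b = 2.2
Solving simultaneously: a = 2.675, b = 6.875.

2.7 lb product A, 6.9 lb product B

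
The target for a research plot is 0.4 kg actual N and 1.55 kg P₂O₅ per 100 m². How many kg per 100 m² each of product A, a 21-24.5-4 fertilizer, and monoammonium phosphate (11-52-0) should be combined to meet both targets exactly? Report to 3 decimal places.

0.456 kg product A, 2.766 kg monoammonium phosphate

Per-100 m² balance (a = product A, b = monoammonium phosphate):
N: 0.21·a + 0.11·b = 0.4
P₂O₅: 0.245·a + 0.52·b = 1.55
Solving simultaneously: a = 0.455927, b = 2.76596.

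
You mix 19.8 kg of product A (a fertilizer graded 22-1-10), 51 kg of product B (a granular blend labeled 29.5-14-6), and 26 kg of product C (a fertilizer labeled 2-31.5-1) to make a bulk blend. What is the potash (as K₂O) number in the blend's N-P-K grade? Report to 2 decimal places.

5.48% K₂O

Total mass = 19.8 + 51 + 26 = 96.8 kg.
K₂O mass = 10%×19.8 + 6%×51 + 1%×26 = 5.3 kg.
% K₂O = 5.3 / 96.8 = 5.47521%.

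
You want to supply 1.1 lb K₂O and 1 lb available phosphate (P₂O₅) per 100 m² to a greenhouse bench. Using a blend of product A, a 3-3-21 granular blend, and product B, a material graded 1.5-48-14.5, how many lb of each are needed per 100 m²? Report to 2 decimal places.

3.97 lb product A, 1.84 lb product B

Per-100 m² balance (a = product A, b = product B):
K₂O: 0.21·a + 0.145·b = 1.1
P₂O₅: 0.03·a + 0.48·b = 1
Eliminate a: (row1) − 0.21/0.03·(row2) → -3.215·b = -5.9, so b = 1.83515.
Back-substitute: a = (1.1 − 0.145·1.83515) / 0.21 = 3.97097.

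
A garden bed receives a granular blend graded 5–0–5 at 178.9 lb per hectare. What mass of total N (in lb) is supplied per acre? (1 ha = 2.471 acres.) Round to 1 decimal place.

nitrogen per hectare = 178.9 × 5% = 8.945 lb.
Convert to per acre: 8.945 × 0.404694 = 3.61999 lb.

3.6 lb N per acre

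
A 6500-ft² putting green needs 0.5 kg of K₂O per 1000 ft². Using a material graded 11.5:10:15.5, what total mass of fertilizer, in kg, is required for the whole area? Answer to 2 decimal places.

Product per 1000 ft² = 0.5 / 15.5% = 3.22581 kg.
Total product = 3.22581 × 6500 / 1000 = 20.9677 kg.

20.97 kg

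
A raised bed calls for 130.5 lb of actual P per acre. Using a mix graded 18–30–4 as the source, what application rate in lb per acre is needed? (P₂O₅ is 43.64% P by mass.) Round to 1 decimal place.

996.8 lb of product per acre

As P₂O₅: 130.5 / 0.4364 = 299.038 lb per acre.
Product per acre = 299.038 / 30% = 996.792 lb.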